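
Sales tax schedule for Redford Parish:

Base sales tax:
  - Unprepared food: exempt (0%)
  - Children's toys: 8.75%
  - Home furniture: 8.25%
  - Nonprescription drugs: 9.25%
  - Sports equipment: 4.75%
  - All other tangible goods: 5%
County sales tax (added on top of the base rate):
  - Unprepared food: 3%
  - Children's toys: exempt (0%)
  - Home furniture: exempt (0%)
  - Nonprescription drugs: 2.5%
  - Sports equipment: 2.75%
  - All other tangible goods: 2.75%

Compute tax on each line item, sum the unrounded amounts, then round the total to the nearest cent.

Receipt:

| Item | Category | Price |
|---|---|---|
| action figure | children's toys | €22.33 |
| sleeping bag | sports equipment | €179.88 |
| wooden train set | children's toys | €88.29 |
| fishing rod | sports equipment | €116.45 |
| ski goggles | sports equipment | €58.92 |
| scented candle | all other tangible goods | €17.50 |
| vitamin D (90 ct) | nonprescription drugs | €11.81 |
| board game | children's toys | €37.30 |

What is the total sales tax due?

Action figure €22.33: children's toys → 8.75% + 0% county = 8.75% → €1.953875
Sleeping bag €179.88: sports equipment → 4.75% + 2.75% county = 7.5% → €13.491
Wooden train set €88.29: children's toys → 8.75% + 0% county = 8.75% → €7.725375
Fishing rod €116.45: sports equipment → 4.75% + 2.75% county = 7.5% → €8.73375
Ski goggles €58.92: sports equipment → 4.75% + 2.75% county = 7.5% → €4.419
Scented candle €17.50: all other tangible goods → 5% + 2.75% county = 7.75% → €1.35625
Vitamin D (90 ct) €11.81: nonprescription drugs → 9.25% + 2.5% county = 11.75% → €1.387675
Board game €37.30: children's toys → 8.75% + 0% county = 8.75% → €3.26375
Unrounded tax sum = €42.330675 → €42.33

€42.33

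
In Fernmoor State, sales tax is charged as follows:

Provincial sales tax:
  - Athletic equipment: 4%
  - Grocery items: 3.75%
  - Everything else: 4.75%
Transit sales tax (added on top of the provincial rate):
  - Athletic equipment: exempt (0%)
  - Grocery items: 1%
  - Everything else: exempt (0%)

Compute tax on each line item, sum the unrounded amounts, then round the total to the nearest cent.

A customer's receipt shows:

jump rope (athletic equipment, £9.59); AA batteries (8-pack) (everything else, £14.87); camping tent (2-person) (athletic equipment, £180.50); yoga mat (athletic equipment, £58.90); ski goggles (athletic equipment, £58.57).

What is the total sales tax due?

£13.01

Jump rope £9.59: athletic equipment → 4% + 0% transit = 4% → £0.3836
AA batteries (8-pack) £14.87: everything else → 4.75% + 0% transit = 4.75% → £0.706325
Camping tent (2-person) £180.50: athletic equipment → 4% + 0% transit = 4% → £7.22
Yoga mat £58.90: athletic equipment → 4% + 0% transit = 4% → £2.356
Ski goggles £58.57: athletic equipment → 4% + 0% transit = 4% → £2.3428
Unrounded tax sum = £13.008725 → £13.01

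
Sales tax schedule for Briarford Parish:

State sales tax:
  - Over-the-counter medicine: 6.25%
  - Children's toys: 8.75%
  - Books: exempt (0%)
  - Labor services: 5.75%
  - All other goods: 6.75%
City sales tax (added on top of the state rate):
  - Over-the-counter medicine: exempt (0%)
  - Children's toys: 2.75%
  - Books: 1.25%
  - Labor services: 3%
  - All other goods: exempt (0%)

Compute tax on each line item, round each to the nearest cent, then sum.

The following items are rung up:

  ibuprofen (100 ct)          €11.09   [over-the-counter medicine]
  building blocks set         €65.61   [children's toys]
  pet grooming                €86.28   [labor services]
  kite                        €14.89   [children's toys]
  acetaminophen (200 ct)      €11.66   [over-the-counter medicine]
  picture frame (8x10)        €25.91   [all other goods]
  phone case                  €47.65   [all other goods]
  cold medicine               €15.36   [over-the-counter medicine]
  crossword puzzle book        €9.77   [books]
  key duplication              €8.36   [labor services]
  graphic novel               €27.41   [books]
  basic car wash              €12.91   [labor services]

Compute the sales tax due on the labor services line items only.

Pet grooming €86.28: labor services → 5.75% + 3% city = 8.75% → €7.55
Key duplication €8.36: labor services → 5.75% + 3% city = 8.75% → €0.73
Basic car wash €12.91: labor services → 5.75% + 3% city = 8.75% → €1.13
Tax on labor services = €7.55 + €0.73 + €1.13 = €9.41

€9.41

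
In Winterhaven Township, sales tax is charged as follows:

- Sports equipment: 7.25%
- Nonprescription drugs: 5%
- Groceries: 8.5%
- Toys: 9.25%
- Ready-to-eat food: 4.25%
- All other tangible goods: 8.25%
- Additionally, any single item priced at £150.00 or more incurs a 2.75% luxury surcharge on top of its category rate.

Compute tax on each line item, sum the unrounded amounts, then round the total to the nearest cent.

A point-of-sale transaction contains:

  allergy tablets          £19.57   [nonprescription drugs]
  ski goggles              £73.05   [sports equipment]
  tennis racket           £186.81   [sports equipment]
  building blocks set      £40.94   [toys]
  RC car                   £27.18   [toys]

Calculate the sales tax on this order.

Allergy tablets £19.57: nonprescription drugs → 5% → £0.9785
Ski goggles £73.05: sports equipment → 7.25% → £5.296125
Tennis racket £186.81: sports equipment → 7.25% + 2.75% surcharge = 10% → £18.681
Building blocks set £40.94: toys → 9.25% → £3.78695
RC car £27.18: toys → 9.25% → £2.51415
Unrounded tax sum = £31.256725 → £31.26

£31.26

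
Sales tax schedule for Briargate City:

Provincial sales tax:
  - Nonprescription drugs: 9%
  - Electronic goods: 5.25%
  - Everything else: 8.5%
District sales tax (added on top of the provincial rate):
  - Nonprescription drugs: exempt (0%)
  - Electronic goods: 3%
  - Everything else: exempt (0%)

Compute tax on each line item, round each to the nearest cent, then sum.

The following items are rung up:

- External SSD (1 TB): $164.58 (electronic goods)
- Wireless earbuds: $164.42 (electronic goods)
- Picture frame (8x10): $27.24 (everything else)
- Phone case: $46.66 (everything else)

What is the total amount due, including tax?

$436.33

External SSD (1 TB) $164.58: electronic goods → 5.25% + 3% district = 8.25% → $13.58
Wireless earbuds $164.42: electronic goods → 5.25% + 3% district = 8.25% → $13.56
Picture frame (8x10) $27.24: everything else → 8.5% + 0% district = 8.5% → $2.32
Phone case $46.66: everything else → 8.5% + 0% district = 8.5% → $3.97
Subtotal = $402.90; tax = $33.43; total due = $436.33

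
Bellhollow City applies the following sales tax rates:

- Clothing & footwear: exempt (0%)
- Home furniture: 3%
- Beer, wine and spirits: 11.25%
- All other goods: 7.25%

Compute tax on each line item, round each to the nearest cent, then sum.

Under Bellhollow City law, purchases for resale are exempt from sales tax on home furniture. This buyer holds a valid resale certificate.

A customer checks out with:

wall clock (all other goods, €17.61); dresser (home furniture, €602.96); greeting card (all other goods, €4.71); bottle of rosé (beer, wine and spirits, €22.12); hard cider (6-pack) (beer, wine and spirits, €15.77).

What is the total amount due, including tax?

Wall clock €17.61: all other goods → 7.25% → €1.28
Dresser €602.96: home furniture, buyer-exempt → 0% → €0.00
Greeting card €4.71: all other goods → 7.25% → €0.34
Bottle of rosé €22.12: beer, wine and spirits → 11.25% → €2.49
Hard cider (6-pack) €15.77: beer, wine and spirits → 11.25% → €1.77
Subtotal = €663.17; tax = €5.88; total due = €669.05

€669.05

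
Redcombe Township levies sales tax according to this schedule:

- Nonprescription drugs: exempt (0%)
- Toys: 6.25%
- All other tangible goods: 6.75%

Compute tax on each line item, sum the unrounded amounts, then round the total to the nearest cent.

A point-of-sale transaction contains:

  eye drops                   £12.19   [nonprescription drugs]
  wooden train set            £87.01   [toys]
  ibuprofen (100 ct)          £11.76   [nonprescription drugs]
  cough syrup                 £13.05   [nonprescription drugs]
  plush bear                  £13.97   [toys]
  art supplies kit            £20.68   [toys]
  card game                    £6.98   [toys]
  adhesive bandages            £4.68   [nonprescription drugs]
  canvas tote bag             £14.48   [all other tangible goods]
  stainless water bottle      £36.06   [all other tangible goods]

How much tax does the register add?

Eye drops £12.19: nonprescription drugs → 0% → £0.00
Wooden train set £87.01: toys → 6.25% → £5.438125
Ibuprofen (100 ct) £11.76: nonprescription drugs → 0% → £0.00
Cough syrup £13.05: nonprescription drugs → 0% → £0.00
Plush bear £13.97: toys → 6.25% → £0.873125
Art supplies kit £20.68: toys → 6.25% → £1.2925
Card game £6.98: toys → 6.25% → £0.43625
Adhesive bandages £4.68: nonprescription drugs → 0% → £0.00
Canvas tote bag £14.48: all other tangible goods → 6.75% → £0.9774
Stainless water bottle £36.06: all other tangible goods → 6.75% → £2.43405
Unrounded tax sum = £11.45145 → £11.45

£11.45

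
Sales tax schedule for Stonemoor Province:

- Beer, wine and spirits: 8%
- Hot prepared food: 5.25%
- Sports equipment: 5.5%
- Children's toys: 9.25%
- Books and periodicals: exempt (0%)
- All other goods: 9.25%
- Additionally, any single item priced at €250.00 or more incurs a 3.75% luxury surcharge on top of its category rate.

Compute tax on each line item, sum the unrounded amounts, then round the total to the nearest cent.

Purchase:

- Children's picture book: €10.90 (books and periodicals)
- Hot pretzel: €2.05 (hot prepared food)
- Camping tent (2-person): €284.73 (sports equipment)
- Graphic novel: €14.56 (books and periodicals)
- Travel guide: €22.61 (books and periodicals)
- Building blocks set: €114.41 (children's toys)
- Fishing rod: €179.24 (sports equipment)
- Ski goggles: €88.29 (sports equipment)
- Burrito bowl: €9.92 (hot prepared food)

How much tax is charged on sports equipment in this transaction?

Camping tent (2-person) €284.73: sports equipment → 5.5% + 3.75% surcharge = 9.25% → €26.337525
Fishing rod €179.24: sports equipment → 5.5% → €9.8582
Ski goggles €88.29: sports equipment → 5.5% → €4.85595
Tax on sports equipment: unrounded sum = €41.051675 → €41.05

€41.05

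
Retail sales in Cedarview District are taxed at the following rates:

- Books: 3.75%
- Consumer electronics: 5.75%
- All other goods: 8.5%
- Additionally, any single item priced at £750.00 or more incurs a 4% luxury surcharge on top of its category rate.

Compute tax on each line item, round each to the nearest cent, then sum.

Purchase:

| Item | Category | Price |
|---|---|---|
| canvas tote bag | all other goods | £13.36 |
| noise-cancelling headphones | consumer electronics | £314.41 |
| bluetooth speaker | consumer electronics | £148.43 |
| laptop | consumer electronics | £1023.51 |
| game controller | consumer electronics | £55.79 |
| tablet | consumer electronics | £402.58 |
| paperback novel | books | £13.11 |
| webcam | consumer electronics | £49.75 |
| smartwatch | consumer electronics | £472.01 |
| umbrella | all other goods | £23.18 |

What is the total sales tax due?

Canvas tote bag £13.36: all other goods → 8.5% → £1.14
Noise-cancelling headphones £314.41: consumer electronics → 5.75% → £18.08
Bluetooth speaker £148.43: consumer electronics → 5.75% → £8.53
Laptop £1023.51: consumer electronics → 5.75% + 4% surcharge = 9.75% → £99.79
Game controller £55.79: consumer electronics → 5.75% → £3.21
Tablet £402.58: consumer electronics → 5.75% → £23.15
Paperback novel £13.11: books → 3.75% → £0.49
Webcam £49.75: consumer electronics → 5.75% → £2.86
Smartwatch £472.01: consumer electronics → 5.75% → £27.14
Umbrella £23.18: all other goods → 8.5% → £1.97
Total tax = £1.14 + £18.08 + £8.53 + £99.79 + £3.21 + £23.15 + £0.49 + £2.86 + £27.14 + £1.97 = £186.36

£186.36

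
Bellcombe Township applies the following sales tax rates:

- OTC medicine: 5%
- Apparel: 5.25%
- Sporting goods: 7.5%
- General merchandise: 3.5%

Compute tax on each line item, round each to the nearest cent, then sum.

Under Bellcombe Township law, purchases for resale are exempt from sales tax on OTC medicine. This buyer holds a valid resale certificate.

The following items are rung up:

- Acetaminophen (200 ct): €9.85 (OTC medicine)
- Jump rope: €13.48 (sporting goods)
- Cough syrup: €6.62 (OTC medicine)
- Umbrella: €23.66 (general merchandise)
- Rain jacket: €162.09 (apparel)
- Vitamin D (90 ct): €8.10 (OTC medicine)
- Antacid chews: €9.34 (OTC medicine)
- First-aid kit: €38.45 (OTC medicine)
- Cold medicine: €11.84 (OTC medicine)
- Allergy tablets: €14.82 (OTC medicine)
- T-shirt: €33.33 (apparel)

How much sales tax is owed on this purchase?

€12.10

Acetaminophen (200 ct) €9.85: OTC medicine, buyer-exempt → 0% → €0.00
Jump rope €13.48: sporting goods → 7.5% → €1.01
Cough syrup €6.62: OTC medicine, buyer-exempt → 0% → €0.00
Umbrella €23.66: general merchandise → 3.5% → €0.83
Rain jacket €162.09: apparel → 5.25% → €8.51
Vitamin D (90 ct) €8.10: OTC medicine, buyer-exempt → 0% → €0.00
Antacid chews €9.34: OTC medicine, buyer-exempt → 0% → €0.00
First-aid kit €38.45: OTC medicine, buyer-exempt → 0% → €0.00
Cold medicine €11.84: OTC medicine, buyer-exempt → 0% → €0.00
Allergy tablets €14.82: OTC medicine, buyer-exempt → 0% → €0.00
T-shirt €33.33: apparel → 5.25% → €1.75
Total tax = €1.01 + €0.83 + €8.51 + €1.75 = €12.10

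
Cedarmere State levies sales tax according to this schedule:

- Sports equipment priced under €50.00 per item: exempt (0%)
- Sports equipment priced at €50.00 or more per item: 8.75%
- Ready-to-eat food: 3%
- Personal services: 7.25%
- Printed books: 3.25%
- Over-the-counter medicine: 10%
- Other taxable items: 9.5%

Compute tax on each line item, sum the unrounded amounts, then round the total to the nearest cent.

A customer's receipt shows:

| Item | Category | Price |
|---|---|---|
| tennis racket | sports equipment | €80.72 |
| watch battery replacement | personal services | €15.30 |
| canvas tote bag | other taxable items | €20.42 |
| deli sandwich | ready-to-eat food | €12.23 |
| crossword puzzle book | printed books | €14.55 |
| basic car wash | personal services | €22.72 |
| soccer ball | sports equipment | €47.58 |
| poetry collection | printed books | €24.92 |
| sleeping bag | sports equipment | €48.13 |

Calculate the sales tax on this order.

€13.41

Tennis racket €80.72: sports equipment, €50.00 or more → 8.75% → €7.063
Watch battery replacement €15.30: personal services → 7.25% → €1.10925
Canvas tote bag €20.42: other taxable items → 9.5% → €1.9399
Deli sandwich €12.23: ready-to-eat food → 3% → €0.3669
Crossword puzzle book €14.55: printed books → 3.25% → €0.472875
Basic car wash €22.72: personal services → 7.25% → €1.6472
Soccer ball €47.58: sports equipment, under €50.00 → 0% → €0.00
Poetry collection €24.92: printed books → 3.25% → €0.8099
Sleeping bag €48.13: sports equipment, under €50.00 → 0% → €0.00
Unrounded tax sum = €13.409025 → €13.41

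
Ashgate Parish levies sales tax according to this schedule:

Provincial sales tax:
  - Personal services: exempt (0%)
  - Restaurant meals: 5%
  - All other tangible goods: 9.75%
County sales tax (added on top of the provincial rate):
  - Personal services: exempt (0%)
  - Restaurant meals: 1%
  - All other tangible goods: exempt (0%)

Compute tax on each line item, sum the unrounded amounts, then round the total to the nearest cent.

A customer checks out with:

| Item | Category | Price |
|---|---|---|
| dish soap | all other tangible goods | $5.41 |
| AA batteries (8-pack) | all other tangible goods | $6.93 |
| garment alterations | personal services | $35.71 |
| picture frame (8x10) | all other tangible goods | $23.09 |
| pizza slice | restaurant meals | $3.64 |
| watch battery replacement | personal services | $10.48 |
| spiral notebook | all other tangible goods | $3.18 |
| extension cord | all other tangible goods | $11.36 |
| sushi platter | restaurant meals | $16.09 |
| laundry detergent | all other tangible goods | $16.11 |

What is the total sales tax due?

Dish soap $5.41: all other tangible goods → 9.75% + 0% county = 9.75% → $0.527475
AA batteries (8-pack) $6.93: all other tangible goods → 9.75% + 0% county = 9.75% → $0.675675
Garment alterations $35.71: personal services → 0% + 0% county = 0% → $0.00
Picture frame (8x10) $23.09: all other tangible goods → 9.75% + 0% county = 9.75% → $2.251275
Pizza slice $3.64: restaurant meals → 5% + 1% county = 6% → $0.2184
Watch battery replacement $10.48: personal services → 0% + 0% county = 0% → $0.00
Spiral notebook $3.18: all other tangible goods → 9.75% + 0% county = 9.75% → $0.31005
Extension cord $11.36: all other tangible goods → 9.75% + 0% county = 9.75% → $1.1076
Sushi platter $16.09: restaurant meals → 5% + 1% county = 6% → $0.9654
Laundry detergent $16.11: all other tangible goods → 9.75% + 0% county = 9.75% → $1.570725
Unrounded tax sum = $7.6266 → $7.63

$7.63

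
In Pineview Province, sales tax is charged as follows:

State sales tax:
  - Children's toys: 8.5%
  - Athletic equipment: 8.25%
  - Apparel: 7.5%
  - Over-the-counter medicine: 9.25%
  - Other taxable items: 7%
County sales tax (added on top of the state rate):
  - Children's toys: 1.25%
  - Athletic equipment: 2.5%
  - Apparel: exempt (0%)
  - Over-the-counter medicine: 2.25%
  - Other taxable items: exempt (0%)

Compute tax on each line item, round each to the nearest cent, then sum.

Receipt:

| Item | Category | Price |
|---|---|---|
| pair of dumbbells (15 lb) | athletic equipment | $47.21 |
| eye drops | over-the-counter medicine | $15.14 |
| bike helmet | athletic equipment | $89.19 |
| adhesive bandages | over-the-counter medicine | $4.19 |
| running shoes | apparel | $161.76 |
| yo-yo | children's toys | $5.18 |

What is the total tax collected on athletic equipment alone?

Pair of dumbbells (15 lb) $47.21: athletic equipment → 8.25% + 2.5% county = 10.75% → $5.08
Bike helmet $89.19: athletic equipment → 8.25% + 2.5% county = 10.75% → $9.59
Tax on athletic equipment = $5.08 + $9.59 = $14.67

$14.67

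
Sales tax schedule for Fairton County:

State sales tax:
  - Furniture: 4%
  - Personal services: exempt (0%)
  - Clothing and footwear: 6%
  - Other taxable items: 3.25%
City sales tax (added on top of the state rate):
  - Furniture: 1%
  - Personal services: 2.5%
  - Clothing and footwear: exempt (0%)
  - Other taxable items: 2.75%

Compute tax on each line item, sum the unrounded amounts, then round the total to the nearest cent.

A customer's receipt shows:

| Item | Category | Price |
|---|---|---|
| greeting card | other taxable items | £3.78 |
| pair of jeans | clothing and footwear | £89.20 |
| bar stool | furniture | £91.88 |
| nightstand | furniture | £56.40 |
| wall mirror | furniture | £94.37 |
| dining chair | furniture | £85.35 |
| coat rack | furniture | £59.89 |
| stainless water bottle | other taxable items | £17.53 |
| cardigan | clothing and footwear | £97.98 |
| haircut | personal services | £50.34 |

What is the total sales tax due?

£33.16

Greeting card £3.78: other taxable items → 3.25% + 2.75% city = 6% → £0.2268
Pair of jeans £89.20: clothing and footwear → 6% + 0% city = 6% → £5.352
Bar stool £91.88: furniture → 4% + 1% city = 5% → £4.594
Nightstand £56.40: furniture → 4% + 1% city = 5% → £2.82
Wall mirror £94.37: furniture → 4% + 1% city = 5% → £4.7185
Dining chair £85.35: furniture → 4% + 1% city = 5% → £4.2675
Coat rack £59.89: furniture → 4% + 1% city = 5% → £2.9945
Stainless water bottle £17.53: other taxable items → 3.25% + 2.75% city = 6% → £1.0518
Cardigan £97.98: clothing and footwear → 6% + 0% city = 6% → £5.8788
Haircut £50.34: personal services → 0% + 2.5% city = 2.5% → £1.2585
Unrounded tax sum = £33.1624 → £33.16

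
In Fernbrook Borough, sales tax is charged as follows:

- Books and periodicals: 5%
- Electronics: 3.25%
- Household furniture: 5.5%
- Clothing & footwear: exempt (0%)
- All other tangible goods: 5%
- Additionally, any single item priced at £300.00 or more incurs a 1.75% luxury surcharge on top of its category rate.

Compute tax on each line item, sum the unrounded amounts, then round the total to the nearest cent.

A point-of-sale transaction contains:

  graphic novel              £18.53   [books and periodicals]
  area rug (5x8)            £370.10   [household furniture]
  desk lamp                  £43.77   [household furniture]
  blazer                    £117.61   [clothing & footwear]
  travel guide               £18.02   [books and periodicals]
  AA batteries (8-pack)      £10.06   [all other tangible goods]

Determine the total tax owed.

Graphic novel £18.53: books and periodicals → 5% → £0.9265
Area rug (5x8) £370.10: household furniture → 5.5% + 1.75% surcharge = 7.25% → £26.83225
Desk lamp £43.77: household furniture → 5.5% → £2.40735
Blazer £117.61: clothing & footwear → 0% → £0.00
Travel guide £18.02: books and periodicals → 5% → £0.901
AA batteries (8-pack) £10.06: all other tangible goods → 5% → £0.503
Unrounded tax sum = £31.5701 → £31.57

£31.57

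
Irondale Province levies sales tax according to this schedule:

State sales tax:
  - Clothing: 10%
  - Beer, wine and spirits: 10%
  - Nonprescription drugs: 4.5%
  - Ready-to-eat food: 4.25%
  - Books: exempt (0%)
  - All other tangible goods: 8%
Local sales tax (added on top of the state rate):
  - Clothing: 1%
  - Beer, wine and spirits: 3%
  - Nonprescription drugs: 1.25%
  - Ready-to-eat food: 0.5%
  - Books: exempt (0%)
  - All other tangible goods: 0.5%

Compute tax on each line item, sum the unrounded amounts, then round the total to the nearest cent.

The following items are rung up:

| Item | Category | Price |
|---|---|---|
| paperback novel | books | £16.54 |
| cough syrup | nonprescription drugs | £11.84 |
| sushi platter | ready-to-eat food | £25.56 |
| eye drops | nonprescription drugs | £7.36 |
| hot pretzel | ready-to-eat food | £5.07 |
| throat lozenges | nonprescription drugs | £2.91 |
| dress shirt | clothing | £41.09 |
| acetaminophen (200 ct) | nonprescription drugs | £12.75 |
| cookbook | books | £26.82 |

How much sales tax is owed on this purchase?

£7.98

Paperback novel £16.54: books → 0% + 0% local = 0% → £0.00
Cough syrup £11.84: nonprescription drugs → 4.5% + 1.25% local = 5.75% → £0.6808
Sushi platter £25.56: ready-to-eat food → 4.25% + 0.5% local = 4.75% → £1.2141
Eye drops £7.36: nonprescription drugs → 4.5% + 1.25% local = 5.75% → £0.4232
Hot pretzel £5.07: ready-to-eat food → 4.25% + 0.5% local = 4.75% → £0.240825
Throat lozenges £2.91: nonprescription drugs → 4.5% + 1.25% local = 5.75% → £0.167325
Dress shirt £41.09: clothing → 10% + 1% local = 11% → £4.5199
Acetaminophen (200 ct) £12.75: nonprescription drugs → 4.5% + 1.25% local = 5.75% → £0.733125
Cookbook £26.82: books → 0% + 0% local = 0% → £0.00
Unrounded tax sum = £7.979275 → £7.98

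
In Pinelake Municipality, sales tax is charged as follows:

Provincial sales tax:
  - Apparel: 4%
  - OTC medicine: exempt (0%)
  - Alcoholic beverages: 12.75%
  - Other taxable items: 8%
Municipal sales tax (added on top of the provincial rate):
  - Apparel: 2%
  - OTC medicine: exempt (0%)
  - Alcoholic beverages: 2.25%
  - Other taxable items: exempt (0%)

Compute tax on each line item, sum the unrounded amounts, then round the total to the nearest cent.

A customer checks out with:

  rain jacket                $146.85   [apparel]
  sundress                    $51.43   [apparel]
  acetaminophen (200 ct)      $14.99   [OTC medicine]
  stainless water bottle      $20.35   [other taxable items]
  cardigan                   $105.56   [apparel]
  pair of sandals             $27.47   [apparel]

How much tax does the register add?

$21.51

Rain jacket $146.85: apparel → 4% + 2% municipal = 6% → $8.811
Sundress $51.43: apparel → 4% + 2% municipal = 6% → $3.0858
Acetaminophen (200 ct) $14.99: OTC medicine → 0% + 0% municipal = 0% → $0.00
Stainless water bottle $20.35: other taxable items → 8% + 0% municipal = 8% → $1.628
Cardigan $105.56: apparel → 4% + 2% municipal = 6% → $6.3336
Pair of sandals $27.47: apparel → 4% + 2% municipal = 6% → $1.6482
Unrounded tax sum = $21.5066 → $21.51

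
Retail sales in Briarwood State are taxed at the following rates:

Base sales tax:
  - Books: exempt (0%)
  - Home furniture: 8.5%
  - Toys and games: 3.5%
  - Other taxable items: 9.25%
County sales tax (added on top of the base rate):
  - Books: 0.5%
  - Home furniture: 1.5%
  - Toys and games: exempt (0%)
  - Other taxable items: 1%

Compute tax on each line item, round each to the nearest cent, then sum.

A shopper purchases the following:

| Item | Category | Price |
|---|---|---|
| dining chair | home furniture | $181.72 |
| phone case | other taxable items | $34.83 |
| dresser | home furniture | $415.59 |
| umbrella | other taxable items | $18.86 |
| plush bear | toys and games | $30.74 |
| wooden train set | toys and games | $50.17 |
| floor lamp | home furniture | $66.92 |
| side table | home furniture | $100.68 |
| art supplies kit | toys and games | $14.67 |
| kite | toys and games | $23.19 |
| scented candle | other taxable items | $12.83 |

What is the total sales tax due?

Dining chair $181.72: home furniture → 8.5% + 1.5% county = 10% → $18.17
Phone case $34.83: other taxable items → 9.25% + 1% county = 10.25% → $3.57
Dresser $415.59: home furniture → 8.5% + 1.5% county = 10% → $41.56
Umbrella $18.86: other taxable items → 9.25% + 1% county = 10.25% → $1.93
Plush bear $30.74: toys and games → 3.5% + 0% county = 3.5% → $1.08
Wooden train set $50.17: toys and games → 3.5% + 0% county = 3.5% → $1.76
Floor lamp $66.92: home furniture → 8.5% + 1.5% county = 10% → $6.69
Side table $100.68: home furniture → 8.5% + 1.5% county = 10% → $10.07
Art supplies kit $14.67: toys and games → 3.5% + 0% county = 3.5% → $0.51
Kite $23.19: toys and games → 3.5% + 0% county = 3.5% → $0.81
Scented candle $12.83: other taxable items → 9.25% + 1% county = 10.25% → $1.32
Total tax = $18.17 + $3.57 + $41.56 + $1.93 + $1.08 + $1.76 + $6.69 + $10.07 + $0.51 + $0.81 + $1.32 = $87.47

$87.47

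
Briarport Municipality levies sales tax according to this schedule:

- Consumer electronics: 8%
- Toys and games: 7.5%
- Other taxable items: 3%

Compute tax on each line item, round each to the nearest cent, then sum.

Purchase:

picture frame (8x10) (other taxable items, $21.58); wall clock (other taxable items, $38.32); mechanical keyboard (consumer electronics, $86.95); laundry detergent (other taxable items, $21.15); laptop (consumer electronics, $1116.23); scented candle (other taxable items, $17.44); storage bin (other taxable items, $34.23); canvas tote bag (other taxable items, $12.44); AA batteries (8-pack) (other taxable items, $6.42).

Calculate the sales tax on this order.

Picture frame (8x10) $21.58: other taxable items → 3% → $0.65
Wall clock $38.32: other taxable items → 3% → $1.15
Mechanical keyboard $86.95: consumer electronics → 8% → $6.96
Laundry detergent $21.15: other taxable items → 3% → $0.63
Laptop $1116.23: consumer electronics → 8% → $89.30
Scented candle $17.44: other taxable items → 3% → $0.52
Storage bin $34.23: other taxable items → 3% → $1.03
Canvas tote bag $12.44: other taxable items → 3% → $0.37
AA batteries (8-pack) $6.42: other taxable items → 3% → $0.19
Total tax = $0.65 + $1.15 + $6.96 + $0.63 + $89.30 + $0.52 + $1.03 + $0.37 + $0.19 = $100.80

$100.80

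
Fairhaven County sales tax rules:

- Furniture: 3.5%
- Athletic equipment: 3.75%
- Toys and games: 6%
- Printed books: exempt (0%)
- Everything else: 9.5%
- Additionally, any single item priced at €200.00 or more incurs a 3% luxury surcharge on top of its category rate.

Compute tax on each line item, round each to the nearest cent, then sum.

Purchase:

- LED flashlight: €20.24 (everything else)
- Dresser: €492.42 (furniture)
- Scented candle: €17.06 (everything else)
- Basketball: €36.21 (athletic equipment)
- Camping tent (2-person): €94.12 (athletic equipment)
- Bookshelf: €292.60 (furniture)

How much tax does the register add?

€59.46

LED flashlight €20.24: everything else → 9.5% → €1.92
Dresser €492.42: furniture → 3.5% + 3% surcharge = 6.5% → €32.01
Scented candle €17.06: everything else → 9.5% → €1.62
Basketball €36.21: athletic equipment → 3.75% → €1.36
Camping tent (2-person) €94.12: athletic equipment → 3.75% → €3.53
Bookshelf €292.60: furniture → 3.5% + 3% surcharge = 6.5% → €19.02
Total tax = €1.92 + €32.01 + €1.62 + €1.36 + €3.53 + €19.02 = €59.46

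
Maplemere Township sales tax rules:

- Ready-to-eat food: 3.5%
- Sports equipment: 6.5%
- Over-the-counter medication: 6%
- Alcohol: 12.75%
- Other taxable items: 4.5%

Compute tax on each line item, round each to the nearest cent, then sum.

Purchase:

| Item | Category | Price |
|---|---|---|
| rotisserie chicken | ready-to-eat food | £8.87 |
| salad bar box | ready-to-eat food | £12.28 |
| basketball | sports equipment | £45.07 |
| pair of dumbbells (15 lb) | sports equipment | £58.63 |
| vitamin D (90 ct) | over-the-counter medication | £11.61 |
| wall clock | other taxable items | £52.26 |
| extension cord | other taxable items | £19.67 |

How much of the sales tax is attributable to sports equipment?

Basketball £45.07: sports equipment → 6.5% → £2.93
Pair of dumbbells (15 lb) £58.63: sports equipment → 6.5% → £3.81
Tax on sports equipment = £2.93 + £3.81 = £6.74

£6.74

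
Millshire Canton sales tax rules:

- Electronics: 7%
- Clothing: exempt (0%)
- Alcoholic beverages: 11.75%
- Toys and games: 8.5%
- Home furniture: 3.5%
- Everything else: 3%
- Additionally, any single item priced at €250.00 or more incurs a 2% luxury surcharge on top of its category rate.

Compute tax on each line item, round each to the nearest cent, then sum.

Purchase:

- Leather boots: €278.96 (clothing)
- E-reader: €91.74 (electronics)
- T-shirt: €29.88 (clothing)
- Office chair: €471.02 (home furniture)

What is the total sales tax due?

€37.91

Leather boots €278.96: clothing → 0% + 2% surcharge = 2% → €5.58
E-reader €91.74: electronics → 7% → €6.42
T-shirt €29.88: clothing → 0% → €0.00
Office chair €471.02: home furniture → 3.5% + 2% surcharge = 5.5% → €25.91
Total tax = €5.58 + €6.42 + €25.91 = €37.91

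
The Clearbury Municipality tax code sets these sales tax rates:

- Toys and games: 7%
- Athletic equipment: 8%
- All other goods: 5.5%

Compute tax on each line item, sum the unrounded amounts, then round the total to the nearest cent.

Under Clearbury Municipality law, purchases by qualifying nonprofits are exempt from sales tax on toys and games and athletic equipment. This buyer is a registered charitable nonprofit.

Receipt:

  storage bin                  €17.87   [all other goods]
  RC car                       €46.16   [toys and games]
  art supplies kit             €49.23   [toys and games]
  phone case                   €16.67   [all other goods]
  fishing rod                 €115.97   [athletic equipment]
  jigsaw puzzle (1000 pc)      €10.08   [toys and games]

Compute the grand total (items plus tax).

Storage bin €17.87: all other goods → 5.5% → €0.98285
RC car €46.16: toys and games, buyer-exempt → 0% → €0.00
Art supplies kit €49.23: toys and games, buyer-exempt → 0% → €0.00
Phone case €16.67: all other goods → 5.5% → €0.91685
Fishing rod €115.97: athletic equipment, buyer-exempt → 0% → €0.00
Jigsaw puzzle (1000 pc) €10.08: toys and games, buyer-exempt → 0% → €0.00
Subtotal = €255.98; unrounded tax = €1.8997 → €1.90; total due = €257.88

€257.88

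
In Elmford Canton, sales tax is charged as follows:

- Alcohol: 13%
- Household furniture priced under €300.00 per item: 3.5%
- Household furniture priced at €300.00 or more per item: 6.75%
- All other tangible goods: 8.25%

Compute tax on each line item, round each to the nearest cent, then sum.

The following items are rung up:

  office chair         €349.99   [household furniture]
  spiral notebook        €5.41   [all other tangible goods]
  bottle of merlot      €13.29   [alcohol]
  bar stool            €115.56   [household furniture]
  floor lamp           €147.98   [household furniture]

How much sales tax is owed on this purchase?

Office chair €349.99: household furniture, €300.00 or more → 6.75% → €23.62
Spiral notebook €5.41: all other tangible goods → 8.25% → €0.45
Bottle of merlot €13.29: alcohol → 13% → €1.73
Bar stool €115.56: household furniture, under €300.00 → 3.5% → €4.04
Floor lamp €147.98: household furniture, under €300.00 → 3.5% → €5.18
Total tax = €23.62 + €0.45 + €1.73 + €4.04 + €5.18 = €35.02

€35.02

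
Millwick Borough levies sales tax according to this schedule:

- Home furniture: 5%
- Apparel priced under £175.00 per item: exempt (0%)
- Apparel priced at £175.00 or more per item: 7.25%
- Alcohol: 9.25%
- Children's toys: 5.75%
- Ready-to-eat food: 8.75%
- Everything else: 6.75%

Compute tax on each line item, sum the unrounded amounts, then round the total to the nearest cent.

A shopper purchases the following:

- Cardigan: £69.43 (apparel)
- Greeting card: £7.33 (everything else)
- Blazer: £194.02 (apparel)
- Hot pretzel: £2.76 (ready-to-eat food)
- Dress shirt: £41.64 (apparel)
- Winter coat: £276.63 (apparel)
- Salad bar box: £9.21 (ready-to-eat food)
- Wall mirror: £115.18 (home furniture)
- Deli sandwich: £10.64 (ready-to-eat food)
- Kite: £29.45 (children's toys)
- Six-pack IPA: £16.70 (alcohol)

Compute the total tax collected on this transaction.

£45.59

Cardigan £69.43: apparel, under £175.00 → 0% → £0.00
Greeting card £7.33: everything else → 6.75% → £0.494775
Blazer £194.02: apparel, £175.00 or more → 7.25% → £14.06645
Hot pretzel £2.76: ready-to-eat food → 8.75% → £0.2415
Dress shirt £41.64: apparel, under £175.00 → 0% → £0.00
Winter coat £276.63: apparel, £175.00 or more → 7.25% → £20.055675
Salad bar box £9.21: ready-to-eat food → 8.75% → £0.805875
Wall mirror £115.18: home furniture → 5% → £5.759
Deli sandwich £10.64: ready-to-eat food → 8.75% → £0.931
Kite £29.45: children's toys → 5.75% → £1.693375
Six-pack IPA £16.70: alcohol → 9.25% → £1.54475
Unrounded tax sum = £45.5924 → £45.59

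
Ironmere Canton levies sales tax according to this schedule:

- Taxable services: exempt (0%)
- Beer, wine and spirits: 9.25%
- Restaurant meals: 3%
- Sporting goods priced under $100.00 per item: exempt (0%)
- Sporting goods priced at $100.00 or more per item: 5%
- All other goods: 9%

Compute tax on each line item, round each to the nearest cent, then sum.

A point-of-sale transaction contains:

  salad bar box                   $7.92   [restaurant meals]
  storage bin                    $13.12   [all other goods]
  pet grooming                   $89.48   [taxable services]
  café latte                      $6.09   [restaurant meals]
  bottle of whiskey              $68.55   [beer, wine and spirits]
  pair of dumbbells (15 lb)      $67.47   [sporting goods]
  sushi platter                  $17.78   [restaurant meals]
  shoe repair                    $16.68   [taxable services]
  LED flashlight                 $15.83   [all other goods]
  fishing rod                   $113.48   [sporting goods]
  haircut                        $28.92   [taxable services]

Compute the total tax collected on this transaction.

$15.56

Salad bar box $7.92: restaurant meals → 3% → $0.24
Storage bin $13.12: all other goods → 9% → $1.18
Pet grooming $89.48: taxable services → 0% → $0.00
Café latte $6.09: restaurant meals → 3% → $0.18
Bottle of whiskey $68.55: beer, wine and spirits → 9.25% → $6.34
Pair of dumbbells (15 lb) $67.47: sporting goods, under $100.00 → 0% → $0.00
Sushi platter $17.78: restaurant meals → 3% → $0.53
Shoe repair $16.68: taxable services → 0% → $0.00
LED flashlight $15.83: all other goods → 9% → $1.42
Fishing rod $113.48: sporting goods, $100.00 or more → 5% → $5.67
Haircut $28.92: taxable services → 0% → $0.00
Total tax = $0.24 + $1.18 + $0.18 + $6.34 + $0.53 + $1.42 + $5.67 = $15.56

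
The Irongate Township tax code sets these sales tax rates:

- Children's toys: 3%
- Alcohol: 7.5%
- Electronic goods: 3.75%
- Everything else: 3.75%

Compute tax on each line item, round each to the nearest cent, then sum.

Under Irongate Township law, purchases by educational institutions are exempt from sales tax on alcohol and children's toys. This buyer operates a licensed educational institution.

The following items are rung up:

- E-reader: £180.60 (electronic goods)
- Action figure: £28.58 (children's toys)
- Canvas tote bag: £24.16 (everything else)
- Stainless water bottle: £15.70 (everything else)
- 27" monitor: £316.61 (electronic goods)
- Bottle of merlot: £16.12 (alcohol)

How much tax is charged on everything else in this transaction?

£1.50

Canvas tote bag £24.16: everything else → 3.75% → £0.91
Stainless water bottle £15.70: everything else → 3.75% → £0.59
Tax on everything else = £0.91 + £0.59 = £1.50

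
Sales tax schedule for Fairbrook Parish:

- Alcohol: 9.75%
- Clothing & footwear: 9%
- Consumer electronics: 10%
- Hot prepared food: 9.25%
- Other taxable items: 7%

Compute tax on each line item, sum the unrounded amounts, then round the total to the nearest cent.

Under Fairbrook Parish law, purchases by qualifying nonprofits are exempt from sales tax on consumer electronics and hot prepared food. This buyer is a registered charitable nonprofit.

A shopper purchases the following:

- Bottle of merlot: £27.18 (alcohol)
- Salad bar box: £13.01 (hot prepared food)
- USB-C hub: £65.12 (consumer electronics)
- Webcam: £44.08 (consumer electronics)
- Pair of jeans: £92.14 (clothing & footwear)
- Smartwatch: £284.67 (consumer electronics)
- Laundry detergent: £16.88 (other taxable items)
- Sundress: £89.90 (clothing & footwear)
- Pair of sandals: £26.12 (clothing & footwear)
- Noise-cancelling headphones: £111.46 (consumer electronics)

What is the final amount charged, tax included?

Bottle of merlot £27.18: alcohol → 9.75% → £2.65005
Salad bar box £13.01: hot prepared food, buyer-exempt → 0% → £0.00
USB-C hub £65.12: consumer electronics, buyer-exempt → 0% → £0.00
Webcam £44.08: consumer electronics, buyer-exempt → 0% → £0.00
Pair of jeans £92.14: clothing & footwear → 9% → £8.2926
Smartwatch £284.67: consumer electronics, buyer-exempt → 0% → £0.00
Laundry detergent £16.88: other taxable items → 7% → £1.1816
Sundress £89.90: clothing & footwear → 9% → £8.091
Pair of sandals £26.12: clothing & footwear → 9% → £2.3508
Noise-cancelling headphones £111.46: consumer electronics, buyer-exempt → 0% → £0.00
Subtotal = £770.56; unrounded tax = £22.56605 → £22.57; total due = £793.13

£793.13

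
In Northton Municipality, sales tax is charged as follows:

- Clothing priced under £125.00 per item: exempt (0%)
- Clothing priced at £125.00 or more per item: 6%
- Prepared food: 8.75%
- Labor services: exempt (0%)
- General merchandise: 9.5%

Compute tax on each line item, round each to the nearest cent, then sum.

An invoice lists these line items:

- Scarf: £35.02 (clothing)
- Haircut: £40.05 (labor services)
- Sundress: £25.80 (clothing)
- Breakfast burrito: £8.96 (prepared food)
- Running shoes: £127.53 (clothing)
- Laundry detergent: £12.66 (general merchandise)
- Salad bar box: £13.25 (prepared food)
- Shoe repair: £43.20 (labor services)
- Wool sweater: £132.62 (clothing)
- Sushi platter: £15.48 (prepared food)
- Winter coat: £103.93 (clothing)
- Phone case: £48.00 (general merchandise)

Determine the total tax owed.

Scarf £35.02: clothing, under £125.00 → 0% → £0.00
Haircut £40.05: labor services → 0% → £0.00
Sundress £25.80: clothing, under £125.00 → 0% → £0.00
Breakfast burrito £8.96: prepared food → 8.75% → £0.78
Running shoes £127.53: clothing, £125.00 or more → 6% → £7.65
Laundry detergent £12.66: general merchandise → 9.5% → £1.20
Salad bar box £13.25: prepared food → 8.75% → £1.16
Shoe repair £43.20: labor services → 0% → £0.00
Wool sweater £132.62: clothing, £125.00 or more → 6% → £7.96
Sushi platter £15.48: prepared food → 8.75% → £1.35
Winter coat £103.93: clothing, under £125.00 → 0% → £0.00
Phone case £48.00: general merchandise → 9.5% → £4.56
Total tax = £0.78 + £7.65 + £1.20 + £1.16 + £7.96 + £1.35 + £4.56 = £24.66

£24.66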